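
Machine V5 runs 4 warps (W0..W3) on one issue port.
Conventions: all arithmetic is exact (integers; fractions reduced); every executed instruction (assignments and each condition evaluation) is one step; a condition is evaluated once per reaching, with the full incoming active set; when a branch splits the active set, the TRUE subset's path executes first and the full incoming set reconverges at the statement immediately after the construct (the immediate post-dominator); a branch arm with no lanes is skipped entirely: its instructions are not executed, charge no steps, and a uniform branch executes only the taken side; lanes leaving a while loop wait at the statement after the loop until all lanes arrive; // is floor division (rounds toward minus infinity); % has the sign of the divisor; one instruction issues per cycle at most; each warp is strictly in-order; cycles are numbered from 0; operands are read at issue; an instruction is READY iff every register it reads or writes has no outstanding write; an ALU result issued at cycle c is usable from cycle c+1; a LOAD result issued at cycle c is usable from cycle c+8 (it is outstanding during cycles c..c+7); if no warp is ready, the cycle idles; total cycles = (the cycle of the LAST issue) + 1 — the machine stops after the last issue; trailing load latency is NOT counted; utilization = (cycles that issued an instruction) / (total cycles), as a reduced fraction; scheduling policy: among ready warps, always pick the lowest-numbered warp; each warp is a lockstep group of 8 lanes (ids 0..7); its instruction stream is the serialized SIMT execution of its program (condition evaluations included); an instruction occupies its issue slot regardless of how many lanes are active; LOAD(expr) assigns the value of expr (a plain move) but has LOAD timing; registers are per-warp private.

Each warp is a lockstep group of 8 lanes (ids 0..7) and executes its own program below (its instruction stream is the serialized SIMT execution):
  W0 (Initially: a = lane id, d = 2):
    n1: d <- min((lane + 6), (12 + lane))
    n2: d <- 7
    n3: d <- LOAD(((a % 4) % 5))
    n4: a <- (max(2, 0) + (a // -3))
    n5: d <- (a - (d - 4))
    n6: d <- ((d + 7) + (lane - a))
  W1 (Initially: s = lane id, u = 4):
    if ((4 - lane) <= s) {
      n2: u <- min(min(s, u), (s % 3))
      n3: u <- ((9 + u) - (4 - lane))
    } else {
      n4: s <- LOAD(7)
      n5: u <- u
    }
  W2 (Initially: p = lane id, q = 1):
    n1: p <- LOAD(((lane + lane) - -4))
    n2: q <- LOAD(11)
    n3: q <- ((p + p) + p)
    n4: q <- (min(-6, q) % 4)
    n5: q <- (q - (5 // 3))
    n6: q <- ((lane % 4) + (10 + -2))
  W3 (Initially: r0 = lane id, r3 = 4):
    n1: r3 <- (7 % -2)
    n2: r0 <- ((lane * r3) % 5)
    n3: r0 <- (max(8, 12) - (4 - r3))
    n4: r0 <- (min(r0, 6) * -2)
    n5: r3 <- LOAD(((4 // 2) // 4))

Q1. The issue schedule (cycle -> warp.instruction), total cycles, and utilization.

cycle 0: W0.I0
cycle 1: W0.I1
cycle 2: W0.I2
cycle 3: W0.I3
cycle 4: W1.I0
cycle 5: W1.I1
cycle 6: W1.I2
cycle 7: W1.I3
cycle 8: W1.I4
cycle 9: W2.I0
cycle 10: W0.I4
cycle 11: W0.I5
cycle 12: W2.I1
cycle 13: W3.I0
cycle 14: W3.I1
cycle 15: W3.I2
cycle 16: W3.I3
cycle 17: W3.I4
cycle 18: idle
cycle 19: idle
cycle 20: W2.I2
cycle 21: W2.I3
cycle 22: W2.I4
cycle 23: W2.I5

Answer: 24 cycles, utilization 11/12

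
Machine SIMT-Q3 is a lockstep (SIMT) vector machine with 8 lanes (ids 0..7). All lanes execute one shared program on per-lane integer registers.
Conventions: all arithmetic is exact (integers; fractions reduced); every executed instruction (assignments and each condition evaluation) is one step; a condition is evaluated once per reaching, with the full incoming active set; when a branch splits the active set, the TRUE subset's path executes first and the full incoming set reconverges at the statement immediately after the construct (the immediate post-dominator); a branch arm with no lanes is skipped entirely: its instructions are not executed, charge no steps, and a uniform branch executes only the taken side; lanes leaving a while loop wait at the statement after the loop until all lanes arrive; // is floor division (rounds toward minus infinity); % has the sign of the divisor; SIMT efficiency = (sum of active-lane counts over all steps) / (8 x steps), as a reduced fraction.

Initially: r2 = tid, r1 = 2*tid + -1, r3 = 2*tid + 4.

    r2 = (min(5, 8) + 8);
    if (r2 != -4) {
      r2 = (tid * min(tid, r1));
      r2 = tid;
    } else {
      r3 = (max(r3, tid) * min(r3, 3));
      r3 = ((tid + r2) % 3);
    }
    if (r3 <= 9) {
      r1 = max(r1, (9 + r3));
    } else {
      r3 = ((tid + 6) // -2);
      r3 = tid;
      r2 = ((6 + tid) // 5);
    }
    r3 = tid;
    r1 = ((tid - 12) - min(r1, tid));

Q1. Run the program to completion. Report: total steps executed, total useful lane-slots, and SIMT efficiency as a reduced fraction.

Answer: 11 steps, 74 useful, 37/44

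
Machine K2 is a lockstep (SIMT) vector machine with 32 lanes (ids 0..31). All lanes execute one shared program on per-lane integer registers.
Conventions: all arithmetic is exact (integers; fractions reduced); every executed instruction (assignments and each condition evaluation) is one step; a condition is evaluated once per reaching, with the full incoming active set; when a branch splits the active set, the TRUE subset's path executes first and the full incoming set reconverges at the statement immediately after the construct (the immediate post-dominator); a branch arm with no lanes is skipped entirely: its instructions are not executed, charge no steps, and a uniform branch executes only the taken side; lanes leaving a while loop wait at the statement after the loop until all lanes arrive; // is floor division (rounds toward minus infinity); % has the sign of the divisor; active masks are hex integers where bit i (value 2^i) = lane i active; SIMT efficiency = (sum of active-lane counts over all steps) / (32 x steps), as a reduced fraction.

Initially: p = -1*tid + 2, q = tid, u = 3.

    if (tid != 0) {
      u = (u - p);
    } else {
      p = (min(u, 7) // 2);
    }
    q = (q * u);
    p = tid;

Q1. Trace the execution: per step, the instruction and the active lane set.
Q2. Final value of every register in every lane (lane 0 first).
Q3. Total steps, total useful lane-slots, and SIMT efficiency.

step 0: eval (tid != 0)              0xffffffff
step 1: u <- (u - p)                 0xfffffffe
step 2: p <- (min(u, 7) // 2)        0x00000001
step 3: q <- (q * u)                 0xffffffff
step 4: p <- tid                     0xffffffff

Answer: 5 steps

p: 0,1,2,3,4,5,6,7,8,9,10,11,12,13,14,15,16,17,18,19,20,21,22,23,24,25,26,27,28,29,30,31
q: 0,2,6,12,20,30,42,56,72,90,110,132,156,182,210,240,272,306,342,380,420,462,506,552,600,650,702,756,812,870,930,992
u: 3,2,3,4,5,6,7,8,9,10,11,12,13,14,15,16,17,18,19,20,21,22,23,24,25,26,27,28,29,30,31,32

steps = 5; useful = 128; efficiency = 128/160 = 4/5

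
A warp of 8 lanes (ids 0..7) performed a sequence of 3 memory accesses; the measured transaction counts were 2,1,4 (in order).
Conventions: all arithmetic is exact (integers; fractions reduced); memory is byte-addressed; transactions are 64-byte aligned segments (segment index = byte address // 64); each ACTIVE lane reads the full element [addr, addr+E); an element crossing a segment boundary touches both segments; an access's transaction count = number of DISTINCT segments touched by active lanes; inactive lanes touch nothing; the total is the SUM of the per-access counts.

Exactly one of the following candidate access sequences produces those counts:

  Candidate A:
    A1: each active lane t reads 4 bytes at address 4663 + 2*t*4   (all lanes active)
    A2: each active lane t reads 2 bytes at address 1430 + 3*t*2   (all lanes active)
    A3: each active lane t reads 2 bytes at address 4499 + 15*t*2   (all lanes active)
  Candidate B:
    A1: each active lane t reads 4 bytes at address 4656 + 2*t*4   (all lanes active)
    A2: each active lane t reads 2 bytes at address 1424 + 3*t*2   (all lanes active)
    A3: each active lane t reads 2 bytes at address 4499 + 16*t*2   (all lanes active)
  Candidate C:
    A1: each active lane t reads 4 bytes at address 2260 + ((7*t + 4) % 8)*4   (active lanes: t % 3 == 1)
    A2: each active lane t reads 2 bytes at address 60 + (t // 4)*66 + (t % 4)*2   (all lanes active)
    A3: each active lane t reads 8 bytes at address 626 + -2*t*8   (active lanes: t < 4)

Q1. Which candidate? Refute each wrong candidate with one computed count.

A: A2 gives 2 transactions, not 1
C: A1 gives 1 transaction, not 2
B: all counts match (2,1,4)

Answer: B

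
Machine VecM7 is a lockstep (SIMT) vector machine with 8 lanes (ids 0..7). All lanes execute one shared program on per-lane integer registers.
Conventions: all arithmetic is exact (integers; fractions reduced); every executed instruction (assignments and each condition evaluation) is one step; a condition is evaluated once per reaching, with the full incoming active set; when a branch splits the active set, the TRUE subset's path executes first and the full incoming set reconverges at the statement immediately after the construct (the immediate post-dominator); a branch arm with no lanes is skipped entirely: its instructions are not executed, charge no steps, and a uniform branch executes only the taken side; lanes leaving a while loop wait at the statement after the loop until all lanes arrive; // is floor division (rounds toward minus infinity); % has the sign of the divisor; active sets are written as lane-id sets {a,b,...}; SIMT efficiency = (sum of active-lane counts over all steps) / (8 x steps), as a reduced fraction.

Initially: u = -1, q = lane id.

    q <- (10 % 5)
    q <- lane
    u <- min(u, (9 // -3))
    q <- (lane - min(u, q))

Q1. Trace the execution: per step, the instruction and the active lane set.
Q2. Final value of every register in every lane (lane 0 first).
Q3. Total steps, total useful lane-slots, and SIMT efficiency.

step 0: q <- (10 % 5)                {0,1,2,3,4,5,6,7}
step 1: q <- lane                    {0,1,2,3,4,5,6,7}
step 2: u <- min(u, (9 // -3))       {0,1,2,3,4,5,6,7}
step 3: q <- (lane - min(u, q))      {0,1,2,3,4,5,6,7}

Answer: 4 steps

u: -3,-3,-3,-3,-3,-3,-3,-3
q: 3,4,5,6,7,8,9,10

steps = 4; useful = 32; efficiency = 32/32 = 1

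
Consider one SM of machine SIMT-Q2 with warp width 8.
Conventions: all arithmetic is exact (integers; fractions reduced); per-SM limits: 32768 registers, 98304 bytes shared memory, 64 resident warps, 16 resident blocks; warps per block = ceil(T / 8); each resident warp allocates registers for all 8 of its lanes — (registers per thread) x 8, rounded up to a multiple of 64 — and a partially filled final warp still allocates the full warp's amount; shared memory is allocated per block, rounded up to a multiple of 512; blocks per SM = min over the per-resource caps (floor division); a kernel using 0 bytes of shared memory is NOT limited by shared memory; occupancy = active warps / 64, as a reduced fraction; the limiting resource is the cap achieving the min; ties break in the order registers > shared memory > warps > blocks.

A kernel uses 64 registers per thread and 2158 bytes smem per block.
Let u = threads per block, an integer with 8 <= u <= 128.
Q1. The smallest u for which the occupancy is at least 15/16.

Answer: u = 25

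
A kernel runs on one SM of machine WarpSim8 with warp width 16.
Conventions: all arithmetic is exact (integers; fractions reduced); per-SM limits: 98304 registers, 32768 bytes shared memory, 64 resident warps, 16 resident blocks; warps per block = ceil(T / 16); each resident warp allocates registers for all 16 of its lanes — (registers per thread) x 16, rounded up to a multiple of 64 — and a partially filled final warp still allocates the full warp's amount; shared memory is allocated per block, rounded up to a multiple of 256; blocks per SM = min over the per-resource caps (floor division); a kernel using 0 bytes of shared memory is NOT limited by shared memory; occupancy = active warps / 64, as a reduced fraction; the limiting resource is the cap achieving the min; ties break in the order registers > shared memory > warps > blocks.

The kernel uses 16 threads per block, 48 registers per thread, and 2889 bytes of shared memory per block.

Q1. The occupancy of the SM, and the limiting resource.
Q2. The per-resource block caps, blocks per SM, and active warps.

Answer: occupancy 5/32, limited by shared memory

registers: 128 blocks
shared memory: 10 blocks
warps: 64 blocks
blocks: 16 blocks

Answer: 10 blocks, 10 active warps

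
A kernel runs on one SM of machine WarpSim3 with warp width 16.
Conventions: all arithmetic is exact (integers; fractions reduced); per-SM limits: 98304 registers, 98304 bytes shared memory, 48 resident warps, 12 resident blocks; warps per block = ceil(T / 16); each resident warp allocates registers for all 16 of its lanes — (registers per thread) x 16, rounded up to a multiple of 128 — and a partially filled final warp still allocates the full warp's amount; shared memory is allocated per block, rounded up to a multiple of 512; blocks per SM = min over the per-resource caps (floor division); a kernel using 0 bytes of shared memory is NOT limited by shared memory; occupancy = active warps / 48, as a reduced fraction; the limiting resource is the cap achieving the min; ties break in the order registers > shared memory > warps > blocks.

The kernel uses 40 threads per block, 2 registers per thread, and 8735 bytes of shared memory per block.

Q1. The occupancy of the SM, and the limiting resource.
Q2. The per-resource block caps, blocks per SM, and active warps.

Answer: occupancy 5/8, limited by shared memory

registers: 256 blocks
shared memory: 10 blocks
warps: 16 blocks
blocks: 12 blocks

Answer: 10 blocks, 30 active warps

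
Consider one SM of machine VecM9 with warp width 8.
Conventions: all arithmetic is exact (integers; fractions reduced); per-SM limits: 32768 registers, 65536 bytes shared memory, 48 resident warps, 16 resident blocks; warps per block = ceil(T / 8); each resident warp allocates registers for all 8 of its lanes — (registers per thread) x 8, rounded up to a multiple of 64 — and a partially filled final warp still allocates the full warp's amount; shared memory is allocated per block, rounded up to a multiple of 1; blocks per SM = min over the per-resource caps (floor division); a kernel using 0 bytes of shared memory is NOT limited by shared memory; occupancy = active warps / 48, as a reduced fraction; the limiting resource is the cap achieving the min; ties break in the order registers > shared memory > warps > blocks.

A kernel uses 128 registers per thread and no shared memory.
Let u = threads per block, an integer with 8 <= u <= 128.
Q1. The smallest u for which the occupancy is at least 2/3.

Answer: u = 9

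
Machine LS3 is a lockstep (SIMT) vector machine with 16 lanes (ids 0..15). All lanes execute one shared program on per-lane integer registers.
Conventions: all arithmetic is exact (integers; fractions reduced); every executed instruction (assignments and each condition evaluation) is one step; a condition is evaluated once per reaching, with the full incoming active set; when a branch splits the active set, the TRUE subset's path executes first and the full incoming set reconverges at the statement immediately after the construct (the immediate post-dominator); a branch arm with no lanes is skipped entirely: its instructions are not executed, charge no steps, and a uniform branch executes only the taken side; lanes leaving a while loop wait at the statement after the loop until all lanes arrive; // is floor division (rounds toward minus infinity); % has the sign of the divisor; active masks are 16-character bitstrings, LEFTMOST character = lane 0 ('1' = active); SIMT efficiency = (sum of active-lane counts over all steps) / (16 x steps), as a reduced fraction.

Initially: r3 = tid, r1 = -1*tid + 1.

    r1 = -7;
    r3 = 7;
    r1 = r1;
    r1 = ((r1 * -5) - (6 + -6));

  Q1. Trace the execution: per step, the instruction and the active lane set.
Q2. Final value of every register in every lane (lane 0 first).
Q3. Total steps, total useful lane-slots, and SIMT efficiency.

step 0: r1 <- -7                     1111111111111111
step 1: r3 <- 7                      1111111111111111
step 2: r1 <- r1                     1111111111111111
step 3: r1 <- ((r1 * -5) - (6 + -6)) 1111111111111111

Answer: 4 steps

r3: 7,7,7,7,7,7,7,7,7,7,7,7,7,7,7,7
r1: 35,35,35,35,35,35,35,35,35,35,35,35,35,35,35,35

steps = 4; useful = 64; efficiency = 64/64 = 1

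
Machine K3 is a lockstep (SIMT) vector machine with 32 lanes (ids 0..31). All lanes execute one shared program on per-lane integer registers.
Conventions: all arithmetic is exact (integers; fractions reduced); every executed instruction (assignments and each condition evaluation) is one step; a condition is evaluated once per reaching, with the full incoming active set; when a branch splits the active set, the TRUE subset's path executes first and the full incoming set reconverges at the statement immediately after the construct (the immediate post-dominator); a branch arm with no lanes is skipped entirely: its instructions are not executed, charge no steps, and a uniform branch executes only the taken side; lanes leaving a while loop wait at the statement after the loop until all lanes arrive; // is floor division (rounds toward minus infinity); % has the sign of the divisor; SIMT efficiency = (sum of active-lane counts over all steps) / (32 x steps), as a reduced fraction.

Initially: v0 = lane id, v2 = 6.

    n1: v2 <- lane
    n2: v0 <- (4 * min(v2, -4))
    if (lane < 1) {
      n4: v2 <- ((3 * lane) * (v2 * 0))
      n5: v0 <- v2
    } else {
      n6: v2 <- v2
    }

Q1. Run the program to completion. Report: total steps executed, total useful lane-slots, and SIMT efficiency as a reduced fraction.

Answer: 6 steps, 129 useful, 43/64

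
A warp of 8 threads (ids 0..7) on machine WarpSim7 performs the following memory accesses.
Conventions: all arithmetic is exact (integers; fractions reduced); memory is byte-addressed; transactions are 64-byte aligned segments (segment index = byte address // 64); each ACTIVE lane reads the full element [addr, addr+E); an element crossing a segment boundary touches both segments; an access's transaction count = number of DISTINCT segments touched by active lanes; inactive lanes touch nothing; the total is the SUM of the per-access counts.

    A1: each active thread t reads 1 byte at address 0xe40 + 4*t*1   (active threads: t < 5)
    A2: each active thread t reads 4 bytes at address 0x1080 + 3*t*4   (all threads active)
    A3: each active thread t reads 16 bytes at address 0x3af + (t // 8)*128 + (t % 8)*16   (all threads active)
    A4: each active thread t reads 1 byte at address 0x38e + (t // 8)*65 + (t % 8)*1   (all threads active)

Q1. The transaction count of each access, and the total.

A1: 1 transaction
A2: 2 transactions
A3: 3 transactions
A4: 1 transaction

Answer: 1,2,3,1; total 7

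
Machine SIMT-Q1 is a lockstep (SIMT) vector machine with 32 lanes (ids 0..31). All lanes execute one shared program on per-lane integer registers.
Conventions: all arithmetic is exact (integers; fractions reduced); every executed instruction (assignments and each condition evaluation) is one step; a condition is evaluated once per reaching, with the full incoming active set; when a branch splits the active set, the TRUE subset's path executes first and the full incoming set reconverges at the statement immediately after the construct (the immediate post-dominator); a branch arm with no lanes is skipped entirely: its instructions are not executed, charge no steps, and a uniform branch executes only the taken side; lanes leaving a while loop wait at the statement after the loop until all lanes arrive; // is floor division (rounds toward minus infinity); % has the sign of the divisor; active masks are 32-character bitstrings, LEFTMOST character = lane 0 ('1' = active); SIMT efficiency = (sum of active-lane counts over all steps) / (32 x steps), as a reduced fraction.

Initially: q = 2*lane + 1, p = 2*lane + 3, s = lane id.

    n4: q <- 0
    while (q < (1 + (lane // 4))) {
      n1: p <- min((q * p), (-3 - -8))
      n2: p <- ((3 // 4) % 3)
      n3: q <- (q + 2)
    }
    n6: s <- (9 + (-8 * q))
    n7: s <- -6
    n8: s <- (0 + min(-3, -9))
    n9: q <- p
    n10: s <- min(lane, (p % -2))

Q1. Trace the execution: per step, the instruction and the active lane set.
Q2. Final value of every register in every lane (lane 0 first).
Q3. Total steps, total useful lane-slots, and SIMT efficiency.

step 0: q <- 0                       11111111111111111111111111111111
step 1: eval (q < (1 + (lane // 4))) 11111111111111111111111111111111
step 2: p <- min((q * p), (-3 - -8)) 11111111111111111111111111111111
step 3: p <- ((3 // 4) % 3)          11111111111111111111111111111111
step 4: q <- (q + 2)                 11111111111111111111111111111111
step 5: eval (q < (1 + (lane // 4))) 11111111111111111111111111111111
step 6: p <- min((q * p), (-3 - -8)) 00000000111111111111111111111111
step 7: p <- ((3 // 4) % 3)          00000000111111111111111111111111
step 8: q <- (q + 2)                 00000000111111111111111111111111
step 9: eval (q < (1 + (lane // 4))) 00000000111111111111111111111111
step 10: p <- min((q * p), (-3 - -8)) 00000000000000001111111111111111
step 11: p <- ((3 // 4) % 3)          00000000000000001111111111111111
step 12: q <- (q + 2)                 00000000000000001111111111111111
step 13: eval (q < (1 + (lane // 4))) 00000000000000001111111111111111
step 14: p <- min((q * p), (-3 - -8)) 00000000000000000000000011111111
step 15: p <- ((3 // 4) % 3)          00000000000000000000000011111111
step 16: q <- (q + 2)                 00000000000000000000000011111111
step 17: eval (q < (1 + (lane // 4))) 00000000000000000000000011111111
step 18: s <- (9 + (-8 * q))          11111111111111111111111111111111
step 19: s <- -6                      11111111111111111111111111111111
step 20: s <- (0 + min(-3, -9))       11111111111111111111111111111111
step 21: q <- p                       11111111111111111111111111111111
step 22: s <- min(lane, (p % -2))     11111111111111111111111111111111

Answer: 23 steps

q: 0,0,0,0,0,0,0,0,0,0,0,0,0,0,0,0,0,0,0,0,0,0,0,0,0,0,0,0,0,0,0,0
p: 0,0,0,0,0,0,0,0,0,0,0,0,0,0,0,0,0,0,0,0,0,0,0,0,0,0,0,0,0,0,0,0
s: 0,0,0,0,0,0,0,0,0,0,0,0,0,0,0,0,0,0,0,0,0,0,0,0,0,0,0,0,0,0,0,0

steps = 23; useful = 544; efficiency = 544/736 = 17/23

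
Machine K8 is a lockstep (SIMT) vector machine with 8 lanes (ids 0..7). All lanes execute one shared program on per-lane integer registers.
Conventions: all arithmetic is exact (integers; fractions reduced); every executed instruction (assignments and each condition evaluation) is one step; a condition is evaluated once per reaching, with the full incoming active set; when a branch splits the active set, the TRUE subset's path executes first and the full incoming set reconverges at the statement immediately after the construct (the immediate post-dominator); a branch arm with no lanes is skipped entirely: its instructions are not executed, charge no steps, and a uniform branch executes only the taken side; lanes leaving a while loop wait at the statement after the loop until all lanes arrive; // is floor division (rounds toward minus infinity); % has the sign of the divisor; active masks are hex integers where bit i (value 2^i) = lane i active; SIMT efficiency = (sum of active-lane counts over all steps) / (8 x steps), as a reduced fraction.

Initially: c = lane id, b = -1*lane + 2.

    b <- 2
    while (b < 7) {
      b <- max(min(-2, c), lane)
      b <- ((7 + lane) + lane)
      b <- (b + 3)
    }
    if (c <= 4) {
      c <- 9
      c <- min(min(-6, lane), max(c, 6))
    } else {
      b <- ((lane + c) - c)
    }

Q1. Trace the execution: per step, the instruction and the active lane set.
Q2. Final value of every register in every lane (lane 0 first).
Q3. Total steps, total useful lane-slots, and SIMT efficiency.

step 0: b <- 2                       0xff
step 1: eval (b < 7)                 0xff
step 2: b <- max(min(-2, c), lane)   0xff
step 3: b <- ((7 + lane) + lane)     0xff
step 4: b <- (b + 3)                 0xff
step 5: eval (b < 7)                 0xff
step 6: eval (c <= 4)                0xff
step 7: c <- 9                       0x1f
step 8: c <- min(min(-6, lane), max(c, 6)) 0x1f
step 9: b <- ((lane + c) - c)        0xe0

Answer: 10 steps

c: -6,-6,-6,-6,-6,5,6,7
b: 10,12,14,16,18,5,6,7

steps = 10; useful = 69; efficiency = 69/80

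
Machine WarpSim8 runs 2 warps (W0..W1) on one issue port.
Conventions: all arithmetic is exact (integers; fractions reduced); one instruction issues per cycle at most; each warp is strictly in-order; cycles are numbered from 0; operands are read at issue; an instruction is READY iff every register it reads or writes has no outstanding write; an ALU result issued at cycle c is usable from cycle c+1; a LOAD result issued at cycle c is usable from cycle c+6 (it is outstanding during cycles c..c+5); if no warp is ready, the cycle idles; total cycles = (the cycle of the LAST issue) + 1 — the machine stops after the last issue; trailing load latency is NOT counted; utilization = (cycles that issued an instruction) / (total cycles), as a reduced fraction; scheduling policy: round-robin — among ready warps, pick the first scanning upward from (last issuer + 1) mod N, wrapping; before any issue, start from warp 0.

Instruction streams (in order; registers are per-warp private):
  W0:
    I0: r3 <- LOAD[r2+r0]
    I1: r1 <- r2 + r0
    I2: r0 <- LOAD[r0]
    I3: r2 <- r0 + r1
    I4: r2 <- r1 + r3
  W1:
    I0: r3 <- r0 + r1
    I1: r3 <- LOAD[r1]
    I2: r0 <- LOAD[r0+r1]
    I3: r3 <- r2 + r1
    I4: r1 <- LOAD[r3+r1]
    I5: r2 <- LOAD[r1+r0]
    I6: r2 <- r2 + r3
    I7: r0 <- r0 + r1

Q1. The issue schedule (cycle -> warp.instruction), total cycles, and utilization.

cycle 0: W0.I0
cycle 1: W1.I0
cycle 2: W0.I1
cycle 3: W1.I1
cycle 4: W0.I2
cycle 5: W1.I2
cycle 6: idle
cycle 7: idle
cycle 8: idle
cycle 9: W1.I3
cycle 10: W0.I3
cycle 11: W1.I4
cycle 12: W0.I4
cycle 13: idle
cycle 14: idle
cycle 15: idle
cycle 16: idle
cycle 17: W1.I5
cycle 18: idle
cycle 19: idle
cycle 20: idle
cycle 21: idle
cycle 22: idle
cycle 23: W1.I6
cycle 24: W1.I7

Answer: 25 cycles, utilization 13/25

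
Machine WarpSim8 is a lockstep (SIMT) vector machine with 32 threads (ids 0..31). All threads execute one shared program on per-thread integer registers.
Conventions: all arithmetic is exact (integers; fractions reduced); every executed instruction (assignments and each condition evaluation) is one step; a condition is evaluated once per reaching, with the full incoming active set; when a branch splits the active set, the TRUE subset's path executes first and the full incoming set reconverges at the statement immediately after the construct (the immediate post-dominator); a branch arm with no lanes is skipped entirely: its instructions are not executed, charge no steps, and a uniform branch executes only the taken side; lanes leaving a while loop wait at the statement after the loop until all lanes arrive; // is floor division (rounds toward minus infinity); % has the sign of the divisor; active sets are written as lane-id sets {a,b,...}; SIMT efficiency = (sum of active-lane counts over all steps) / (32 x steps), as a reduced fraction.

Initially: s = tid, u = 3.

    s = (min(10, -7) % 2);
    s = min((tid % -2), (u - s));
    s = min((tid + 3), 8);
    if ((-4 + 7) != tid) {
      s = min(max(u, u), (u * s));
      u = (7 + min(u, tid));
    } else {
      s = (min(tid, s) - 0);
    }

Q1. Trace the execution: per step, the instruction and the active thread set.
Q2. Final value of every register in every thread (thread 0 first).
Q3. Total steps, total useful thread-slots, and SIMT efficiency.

step 0: s <- (min(10, -7) % 2)       {0,1,2,3,4,5,6,7,8,9,10,11,12,13,14,15,16,17,18,19,20,21,22,23,24,25,26,27,28,29,30,31}
step 1: s <- min((tid % -2), (u - s)) {0,1,2,3,4,5,6,7,8,9,10,11,12,13,14,15,16,17,18,19,20,21,22,23,24,25,26,27,28,29,30,31}
step 2: s <- min((tid + 3), 8)       {0,1,2,3,4,5,6,7,8,9,10,11,12,13,14,15,16,17,18,19,20,21,22,23,24,25,26,27,28,29,30,31}
step 3: eval ((-4 + 7) != tid)       {0,1,2,3,4,5,6,7,8,9,10,11,12,13,14,15,16,17,18,19,20,21,22,23,24,25,26,27,28,29,30,31}
step 4: s <- min(max(u, u), (u * s)) {0,1,2,4,5,6,7,8,9,10,11,12,13,14,15,16,17,18,19,20,21,22,23,24,25,26,27,28,29,30,31}
step 5: u <- (7 + min(u, tid))       {0,1,2,4,5,6,7,8,9,10,11,12,13,14,15,16,17,18,19,20,21,22,23,24,25,26,27,28,29,30,31}
step 6: s <- (min(tid, s) - 0)       {3}

Answer: 7 steps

s: 3,3,3,3,3,3,3,3,3,3,3,3,3,3,3,3,3,3,3,3,3,3,3,3,3,3,3,3,3,3,3,3
u: 7,8,9,3,10,10,10,10,10,10,10,10,10,10,10,10,10,10,10,10,10,10,10,10,10,10,10,10,10,10,10,10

steps = 7; useful = 191; efficiency = 191/224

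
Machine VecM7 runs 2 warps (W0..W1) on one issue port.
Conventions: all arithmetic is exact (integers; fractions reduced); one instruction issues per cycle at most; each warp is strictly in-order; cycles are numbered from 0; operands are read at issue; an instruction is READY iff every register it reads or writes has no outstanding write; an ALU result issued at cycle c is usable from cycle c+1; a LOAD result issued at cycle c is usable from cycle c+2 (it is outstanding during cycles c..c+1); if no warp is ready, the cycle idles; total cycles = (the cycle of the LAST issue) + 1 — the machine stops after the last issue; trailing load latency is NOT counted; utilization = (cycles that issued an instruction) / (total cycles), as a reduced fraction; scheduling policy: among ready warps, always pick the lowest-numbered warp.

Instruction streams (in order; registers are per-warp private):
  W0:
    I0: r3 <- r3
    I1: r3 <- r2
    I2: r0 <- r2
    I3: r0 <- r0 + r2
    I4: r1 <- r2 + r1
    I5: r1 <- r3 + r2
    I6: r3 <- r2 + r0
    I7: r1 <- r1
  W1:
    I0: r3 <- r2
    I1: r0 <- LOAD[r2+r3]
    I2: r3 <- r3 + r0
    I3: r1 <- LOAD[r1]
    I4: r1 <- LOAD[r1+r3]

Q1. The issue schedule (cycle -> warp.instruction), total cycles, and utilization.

cycle 0: W0.I0
cycle 1: W0.I1
cycle 2: W0.I2
cycle 3: W0.I3
cycle 4: W0.I4
cycle 5: W0.I5
cycle 6: W0.I6
cycle 7: W0.I7
cycle 8: W1.I0
cycle 9: W1.I1
cycle 10: idle
cycle 11: W1.I2
cycle 12: W1.I3
cycle 13: idle
cycle 14: W1.I4

Answer: 15 cycles, utilization 13/15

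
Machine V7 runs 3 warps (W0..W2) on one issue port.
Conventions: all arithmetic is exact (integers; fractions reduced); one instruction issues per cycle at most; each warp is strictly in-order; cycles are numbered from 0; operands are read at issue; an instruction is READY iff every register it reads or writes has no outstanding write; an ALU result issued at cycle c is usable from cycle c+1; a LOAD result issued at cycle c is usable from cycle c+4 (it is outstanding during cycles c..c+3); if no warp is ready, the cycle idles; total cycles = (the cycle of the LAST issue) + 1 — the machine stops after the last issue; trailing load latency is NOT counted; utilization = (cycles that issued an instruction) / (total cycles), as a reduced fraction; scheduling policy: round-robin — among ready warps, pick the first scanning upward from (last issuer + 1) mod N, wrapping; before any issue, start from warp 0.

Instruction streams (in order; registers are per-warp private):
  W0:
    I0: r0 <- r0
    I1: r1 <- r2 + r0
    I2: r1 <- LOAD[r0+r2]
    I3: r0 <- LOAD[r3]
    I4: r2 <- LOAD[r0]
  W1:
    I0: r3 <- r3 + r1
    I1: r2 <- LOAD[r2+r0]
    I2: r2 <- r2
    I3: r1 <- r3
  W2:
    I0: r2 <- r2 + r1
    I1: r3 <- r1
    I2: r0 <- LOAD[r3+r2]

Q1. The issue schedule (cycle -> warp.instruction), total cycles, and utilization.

cycle 0: W0.I0
cycle 1: W1.I0
cycle 2: W2.I0
cycle 3: W0.I1
cycle 4: W1.I1
cycle 5: W2.I1
cycle 6: W0.I2
cycle 7: W2.I2
cycle 8: W0.I3
cycle 9: W1.I2
cycle 10: W1.I3
cycle 11: idle
cycle 12: W0.I4

Answer: 13 cycles, utilization 12/13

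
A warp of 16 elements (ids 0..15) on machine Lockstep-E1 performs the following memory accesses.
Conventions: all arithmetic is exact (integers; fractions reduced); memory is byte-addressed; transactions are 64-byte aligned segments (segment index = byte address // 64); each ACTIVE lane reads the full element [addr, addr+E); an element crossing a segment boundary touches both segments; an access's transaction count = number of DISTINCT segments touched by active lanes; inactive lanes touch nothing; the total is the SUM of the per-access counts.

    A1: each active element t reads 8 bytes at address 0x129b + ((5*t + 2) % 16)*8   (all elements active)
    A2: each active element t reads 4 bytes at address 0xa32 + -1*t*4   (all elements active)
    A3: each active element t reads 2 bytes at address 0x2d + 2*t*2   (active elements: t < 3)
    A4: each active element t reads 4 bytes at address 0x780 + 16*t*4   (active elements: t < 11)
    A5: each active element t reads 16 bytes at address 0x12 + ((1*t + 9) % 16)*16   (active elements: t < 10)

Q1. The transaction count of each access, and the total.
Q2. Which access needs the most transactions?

A1: 3 transactions
A2: 2 transactions
A3: 1 transaction
A4: 11 transactions
A5: 5 transactions

Answer: 3,2,1,11,5; total 22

Answer: A4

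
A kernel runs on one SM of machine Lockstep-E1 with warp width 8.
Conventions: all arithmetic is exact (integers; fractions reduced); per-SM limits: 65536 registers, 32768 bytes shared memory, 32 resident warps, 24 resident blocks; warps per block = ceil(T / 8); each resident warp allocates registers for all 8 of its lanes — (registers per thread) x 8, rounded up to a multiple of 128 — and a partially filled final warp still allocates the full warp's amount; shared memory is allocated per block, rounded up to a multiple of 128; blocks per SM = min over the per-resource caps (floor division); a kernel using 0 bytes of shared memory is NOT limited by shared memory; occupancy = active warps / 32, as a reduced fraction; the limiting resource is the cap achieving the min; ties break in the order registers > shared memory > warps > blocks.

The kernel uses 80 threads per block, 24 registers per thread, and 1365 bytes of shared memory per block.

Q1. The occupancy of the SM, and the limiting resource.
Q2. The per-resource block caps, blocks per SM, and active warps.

Answer: occupancy 15/16, limited by warps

registers: 25 blocks
shared memory: 23 blocks
warps: 3 blocks
blocks: 24 blocks

Answer: 3 blocks, 30 active warps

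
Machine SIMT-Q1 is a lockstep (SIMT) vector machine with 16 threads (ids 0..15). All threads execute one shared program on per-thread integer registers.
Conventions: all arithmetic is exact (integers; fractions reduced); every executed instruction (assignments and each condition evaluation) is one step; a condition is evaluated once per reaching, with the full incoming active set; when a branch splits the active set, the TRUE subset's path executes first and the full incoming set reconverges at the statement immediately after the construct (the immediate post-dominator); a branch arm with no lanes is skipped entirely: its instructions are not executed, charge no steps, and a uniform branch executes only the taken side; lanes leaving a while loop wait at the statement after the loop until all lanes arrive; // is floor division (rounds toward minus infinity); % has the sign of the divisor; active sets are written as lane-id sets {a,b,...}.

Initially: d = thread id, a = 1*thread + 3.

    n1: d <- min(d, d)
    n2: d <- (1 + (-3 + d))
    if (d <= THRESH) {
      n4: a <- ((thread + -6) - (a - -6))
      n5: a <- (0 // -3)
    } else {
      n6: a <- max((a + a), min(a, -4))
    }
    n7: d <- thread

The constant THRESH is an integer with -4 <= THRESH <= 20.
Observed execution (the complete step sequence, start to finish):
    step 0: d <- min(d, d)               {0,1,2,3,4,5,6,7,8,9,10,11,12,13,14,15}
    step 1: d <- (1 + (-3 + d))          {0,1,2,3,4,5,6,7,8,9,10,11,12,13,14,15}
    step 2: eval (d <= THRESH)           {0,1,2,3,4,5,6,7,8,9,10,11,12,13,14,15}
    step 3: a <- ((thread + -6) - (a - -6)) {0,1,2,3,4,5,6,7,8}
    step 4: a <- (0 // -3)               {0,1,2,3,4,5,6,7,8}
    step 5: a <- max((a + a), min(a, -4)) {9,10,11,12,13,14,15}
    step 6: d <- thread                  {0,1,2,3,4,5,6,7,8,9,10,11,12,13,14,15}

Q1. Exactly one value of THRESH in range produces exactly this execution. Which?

Answer: THRESH = 6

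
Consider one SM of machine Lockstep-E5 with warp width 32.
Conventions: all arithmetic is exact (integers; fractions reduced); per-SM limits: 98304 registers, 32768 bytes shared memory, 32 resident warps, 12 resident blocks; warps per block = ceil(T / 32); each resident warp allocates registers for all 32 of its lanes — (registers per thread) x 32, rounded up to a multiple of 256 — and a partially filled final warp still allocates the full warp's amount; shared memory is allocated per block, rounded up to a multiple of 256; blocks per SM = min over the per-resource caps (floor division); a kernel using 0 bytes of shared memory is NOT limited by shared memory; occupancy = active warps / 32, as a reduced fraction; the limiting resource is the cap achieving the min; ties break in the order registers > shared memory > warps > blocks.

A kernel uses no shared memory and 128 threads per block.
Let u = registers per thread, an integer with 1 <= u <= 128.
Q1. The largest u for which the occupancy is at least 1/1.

Answer: u = 96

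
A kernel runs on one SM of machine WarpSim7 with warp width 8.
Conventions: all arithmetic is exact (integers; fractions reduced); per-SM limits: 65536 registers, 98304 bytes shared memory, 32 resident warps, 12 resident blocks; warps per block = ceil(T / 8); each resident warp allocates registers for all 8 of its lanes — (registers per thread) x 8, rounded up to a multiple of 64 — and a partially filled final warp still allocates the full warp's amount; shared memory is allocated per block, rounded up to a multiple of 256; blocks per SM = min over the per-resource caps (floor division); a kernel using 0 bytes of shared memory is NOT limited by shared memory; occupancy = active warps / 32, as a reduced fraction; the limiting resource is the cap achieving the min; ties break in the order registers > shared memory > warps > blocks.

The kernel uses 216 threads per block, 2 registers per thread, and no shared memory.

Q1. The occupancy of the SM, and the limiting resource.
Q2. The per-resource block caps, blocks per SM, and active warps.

Answer: occupancy 27/32, limited by warps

registers: 37 blocks
shared memory: no limit (kernel uses none)
warps: 1 block
blocks: 12 blocks

Answer: 1 block, 27 active warps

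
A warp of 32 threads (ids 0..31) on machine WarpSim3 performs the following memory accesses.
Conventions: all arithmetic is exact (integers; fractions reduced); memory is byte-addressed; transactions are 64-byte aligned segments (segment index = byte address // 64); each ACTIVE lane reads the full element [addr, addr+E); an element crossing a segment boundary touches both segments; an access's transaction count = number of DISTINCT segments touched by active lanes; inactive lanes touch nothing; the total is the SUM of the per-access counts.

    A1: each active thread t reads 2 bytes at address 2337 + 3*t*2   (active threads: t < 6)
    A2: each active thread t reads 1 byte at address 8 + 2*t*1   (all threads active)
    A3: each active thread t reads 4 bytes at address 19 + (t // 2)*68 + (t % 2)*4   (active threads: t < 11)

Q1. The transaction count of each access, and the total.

A1: 2 transactions
A2: 2 transactions
A3: 6 transactions

Answer: 2,2,6; total 10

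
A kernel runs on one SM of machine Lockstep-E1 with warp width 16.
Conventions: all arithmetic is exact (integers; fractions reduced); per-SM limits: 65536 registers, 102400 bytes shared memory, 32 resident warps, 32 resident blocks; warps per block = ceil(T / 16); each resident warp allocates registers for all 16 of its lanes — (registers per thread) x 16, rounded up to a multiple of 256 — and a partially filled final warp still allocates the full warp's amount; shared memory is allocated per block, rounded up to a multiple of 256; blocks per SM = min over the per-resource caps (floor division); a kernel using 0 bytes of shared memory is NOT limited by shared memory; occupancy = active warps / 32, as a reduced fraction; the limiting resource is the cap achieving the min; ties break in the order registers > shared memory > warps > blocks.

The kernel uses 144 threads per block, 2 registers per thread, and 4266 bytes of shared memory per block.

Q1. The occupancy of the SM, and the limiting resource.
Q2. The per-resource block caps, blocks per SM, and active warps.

Answer: occupancy 27/32, limited by warps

registers: 28 blocks
shared memory: 23 blocks
warps: 3 blocks
blocks: 32 blocks

Answer: 3 blocks, 27 active warps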